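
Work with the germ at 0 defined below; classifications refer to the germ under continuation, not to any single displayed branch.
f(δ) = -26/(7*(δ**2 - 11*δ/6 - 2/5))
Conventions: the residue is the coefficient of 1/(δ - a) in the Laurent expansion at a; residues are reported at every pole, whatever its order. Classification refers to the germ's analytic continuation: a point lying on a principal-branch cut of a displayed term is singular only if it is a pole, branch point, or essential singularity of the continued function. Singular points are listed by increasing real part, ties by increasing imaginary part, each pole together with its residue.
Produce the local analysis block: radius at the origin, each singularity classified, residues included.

Radius of convergence at 0: -11/12 + (1/60)*sqrt(4465).
At 11/12 - (1/60)*sqrt(4465): a pole of order 1; residue (156/6251)*sqrt(4465).
At 11/12 + (1/60)*sqrt(4465): a pole of order 1; residue -(156/6251)*sqrt(4465).

Denominator factor (δ**2 - 11*δ/6 - 2/5): discriminant 893/180, real irrational roots 11/12 + (1/60)*sqrt(4465) and 11/12 - (1/60)*sqrt(4465); poles of order 1, moduli 11/12 + (1/60)*sqrt(4465) and -11/12 + (1/60)*sqrt(4465).
The radius of convergence is the smallest modulus among the singular points: -11/12 + (1/60)*sqrt(4465).
The factor δ**2 - 11*δ/6 - 2/5 splits as (δ - a)(δ - a') with a = 11/12 - (1/60)*sqrt(4465), a' = 11/12 + (1/60)*sqrt(4465). At the order-1 pole a set g(δ) = (δ - a)*f(δ) = [-26/7] / (δ - a').
Simple pole: residue = g(a) at a = 11/12 - (1/60)*sqrt(4465), which is (156/6251)*sqrt(4465).
The factor δ**2 - 11*δ/6 - 2/5 splits as (δ - a)(δ - a') with a = 11/12 + (1/60)*sqrt(4465), a' = 11/12 - (1/60)*sqrt(4465). At the order-1 pole a set g(δ) = (δ - a)*f(δ) = [-26/7] / (δ - a').
Simple pole: residue = g(a) at a = 11/12 + (1/60)*sqrt(4465), which is -(156/6251)*sqrt(4465).
List the singular points by increasing real part (a conjugate pair: the negative imaginary part first).


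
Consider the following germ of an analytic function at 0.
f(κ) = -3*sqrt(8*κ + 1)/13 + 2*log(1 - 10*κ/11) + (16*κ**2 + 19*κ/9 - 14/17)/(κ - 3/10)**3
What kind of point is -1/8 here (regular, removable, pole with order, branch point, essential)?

The point is an algebraic (square-root) branch point.

The term (-3/13)*sqrt(1 - κ/(-1/8)) has argument 1 - -1/8/(-1/8) = 0 at -1/8: a square-root (algebraic, two-sheeted) branch point; the remaining terms are analytic or single-valued there.


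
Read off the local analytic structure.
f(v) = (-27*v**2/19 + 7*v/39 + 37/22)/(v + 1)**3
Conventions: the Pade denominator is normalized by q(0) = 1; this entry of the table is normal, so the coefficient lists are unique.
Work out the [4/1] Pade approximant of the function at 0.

The Pade approximant has numerator coefficients [37/22, -290661062/104246571, 2799180389/1320456566, -945693563/660228283, 2874980989/3961369698]; denominator coefficients [1, 300207/242999].

Taylor coefficients needed (expand at 0): a_0 = 37/22, a_1 = -4175/858, a_2 = 22093/2717, a_3 = -31186/2717, a_4 = 242999/16302, a_5 = -100069/5434.
Write the denominator as Q(v) = 1 + q1*v. Requiring Q*f - P = O(v^6) with deg P <= 4 kills the coefficients of v^5..v^5 in Q*f:
  v^5: a_5 + q1*a_4 = 0, i.e. -100069/5434 + (242999/16302)*q1 = 0.
Solving this linear system: q1 = 300207/242999.
The numerator is Q*f truncated at degree 4: P0 = a_0 = 37/22; P1 = a_1 + q1*a_0 = -290661062/104246571; P2 = a_2 + q1*a_1 = 2799180389/1320456566; P3 = a_3 + q1*a_2 = -945693563/660228283; P4 = a_4 + q1*a_3 = 2874980989/3961369698.


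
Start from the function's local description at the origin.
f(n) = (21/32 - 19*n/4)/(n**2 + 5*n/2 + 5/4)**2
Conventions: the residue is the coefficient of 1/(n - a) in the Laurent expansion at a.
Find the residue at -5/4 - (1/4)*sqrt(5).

The factor n**2 + 5*n/2 + 5/4 splits as (n - a)(n - a') with a = -5/4 - (1/4)*sqrt(5), a' = -5/4 + (1/4)*sqrt(5). At the order-2 pole a set g(n) = (n - a)^2*f(n) = [21/32 - 19*n/4] / (n - a')^2.
Order-2 pole: residue = g'(a); g'(-5/4 - (1/4)*sqrt(5)) = (211/50)*sqrt(5), so the residue is (211/50)*sqrt(5).

The residue is (211/50)*sqrt(5).


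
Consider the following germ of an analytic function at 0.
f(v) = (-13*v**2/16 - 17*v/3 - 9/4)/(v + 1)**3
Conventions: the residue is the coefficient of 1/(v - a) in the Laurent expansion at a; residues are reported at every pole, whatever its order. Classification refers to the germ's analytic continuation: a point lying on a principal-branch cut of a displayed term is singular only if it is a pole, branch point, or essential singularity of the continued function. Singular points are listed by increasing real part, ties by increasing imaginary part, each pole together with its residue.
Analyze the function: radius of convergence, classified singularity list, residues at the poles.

Denominator factor (v + 1)^3: pole of order 3 at -1, modulus 1.
The radius of convergence is the smallest modulus among the singular points: 1.
At the order-3 pole -1 set g(v) = (v - (-1))^3*f(v) = -13*v**2/16 - 17*v/3 - 9/4.
Order-3 pole: residue = g''(a)/2; g''(-1) = -13/8, so the residue is -13/16.

Radius of convergence at 0: 1.
At -1: a pole of order 3; residue -13/16.


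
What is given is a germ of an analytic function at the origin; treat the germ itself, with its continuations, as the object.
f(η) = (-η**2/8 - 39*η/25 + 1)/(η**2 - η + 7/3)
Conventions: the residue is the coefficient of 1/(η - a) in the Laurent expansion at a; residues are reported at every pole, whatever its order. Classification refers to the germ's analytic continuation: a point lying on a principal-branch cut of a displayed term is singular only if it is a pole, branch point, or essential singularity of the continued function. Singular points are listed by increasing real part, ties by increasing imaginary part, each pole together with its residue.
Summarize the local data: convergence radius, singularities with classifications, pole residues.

Denominator factor (η**2 - η + 7/3): discriminant -25/3, complex-conjugate roots (1/2) + ((5/6)*sqrt(3))*i and (1/2) - ((5/6)*sqrt(3))*i; poles of order 1, moduli (1/3)*sqrt(21) and (1/3)*sqrt(21).
The radius of convergence is the smallest modulus among the singular points: (1/3)*sqrt(21).
The factor η**2 - η + 7/3 splits as (η - a)(η - a') with a = (1/2) - ((5/6)*sqrt(3))*i, a' = (1/2) + ((5/6)*sqrt(3))*i. At the order-1 pole a set g(η) = (η - a)*f(η) = [-η**2/8 - 39*η/25 + 1] / (η - a').
Simple pole: residue = g(a) at a = (1/2) - ((5/6)*sqrt(3))*i, which is (-337/400) + ((539/6000)*sqrt(3))*i.
The factor η**2 - η + 7/3 splits as (η - a)(η - a') with a = (1/2) + ((5/6)*sqrt(3))*i, a' = (1/2) - ((5/6)*sqrt(3))*i. At the order-1 pole a set g(η) = (η - a)*f(η) = [-η**2/8 - 39*η/25 + 1] / (η - a').
Simple pole: residue = g(a) at a = (1/2) + ((5/6)*sqrt(3))*i, which is (-337/400) - ((539/6000)*sqrt(3))*i.
List the singular points by increasing real part (a conjugate pair: the negative imaginary part first).

Radius of convergence at 0: (1/3)*sqrt(21).
At (1/2) - ((5/6)*sqrt(3))*i: a pole of order 1; residue (-337/400) + ((539/6000)*sqrt(3))*i.
At (1/2) + ((5/6)*sqrt(3))*i: a pole of order 1; residue (-337/400) - ((539/6000)*sqrt(3))*i.


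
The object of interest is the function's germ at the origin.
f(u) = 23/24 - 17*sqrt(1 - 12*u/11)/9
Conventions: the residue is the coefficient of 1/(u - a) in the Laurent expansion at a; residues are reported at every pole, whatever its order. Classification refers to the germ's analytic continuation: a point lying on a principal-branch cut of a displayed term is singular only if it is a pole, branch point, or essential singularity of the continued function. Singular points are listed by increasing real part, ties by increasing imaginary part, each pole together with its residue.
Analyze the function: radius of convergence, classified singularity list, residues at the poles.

Radius of convergence at 0: 11/12.
At 11/12: an algebraic (square-root) branch point.

Branch term (-17/9)*sqrt(1 - u/(11/12)): its argument vanishes at u = 11/12, a square-root branch point, modulus 11/12.
The radius of convergence is the smallest modulus among the singular points: 11/12.


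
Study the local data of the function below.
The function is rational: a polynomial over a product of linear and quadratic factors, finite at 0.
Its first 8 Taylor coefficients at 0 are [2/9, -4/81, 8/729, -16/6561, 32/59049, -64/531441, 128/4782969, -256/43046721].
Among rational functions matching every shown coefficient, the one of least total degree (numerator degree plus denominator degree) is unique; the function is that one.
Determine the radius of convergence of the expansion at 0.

The radius of convergence is 9/2.

No rational of total degree below 1 reproduces all 8 coefficients; solving the [0/1] Pade equations on them gives f(σ) = 1/(σ + 9/2), whose expansion matches every shown term.
Denominator factor (σ + 9/2): pole of order 1 at -9/2, modulus 9/2.
The radius of convergence is the smallest modulus among the singular points: 9/2.


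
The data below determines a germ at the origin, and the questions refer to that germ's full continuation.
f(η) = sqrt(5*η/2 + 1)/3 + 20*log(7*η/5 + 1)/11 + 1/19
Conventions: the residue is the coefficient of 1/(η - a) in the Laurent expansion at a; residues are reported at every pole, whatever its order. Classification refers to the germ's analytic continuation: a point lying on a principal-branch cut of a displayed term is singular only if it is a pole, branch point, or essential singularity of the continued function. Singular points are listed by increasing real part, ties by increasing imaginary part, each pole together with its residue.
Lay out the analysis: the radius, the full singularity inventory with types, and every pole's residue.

Branch term (20/11)*log(1 - η/(-5/7)): its argument vanishes at η = -5/7, a logarithmic branch point, modulus 5/7.
Branch term (1/3)*sqrt(1 - η/(-2/5)): its argument vanishes at η = -2/5, a square-root branch point, modulus 2/5.
The radius of convergence is the smallest modulus among the singular points: 2/5.
List the singular points by increasing real part (a conjugate pair: the negative imaginary part first).

Radius of convergence at 0: 2/5.
At -5/7: a logarithmic branch point.
At -2/5: an algebraic (square-root) branch point.


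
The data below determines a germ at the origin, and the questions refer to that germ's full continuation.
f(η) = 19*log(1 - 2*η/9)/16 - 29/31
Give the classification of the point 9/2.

The term (19/16)*log(1 - η/(9/2)) has argument 1 - 9/2/(9/2) = 0 at 9/2: a logarithmic (infinitely-sheeted) branch point; the remaining terms are analytic or single-valued there.

The point is a logarithmic branch point.


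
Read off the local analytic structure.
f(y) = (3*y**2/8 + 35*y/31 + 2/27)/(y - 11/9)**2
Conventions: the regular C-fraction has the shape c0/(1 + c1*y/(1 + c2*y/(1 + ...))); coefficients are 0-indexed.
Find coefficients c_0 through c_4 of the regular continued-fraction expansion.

Taylor coefficients (expand at 0): a_0 = 6/121, a_1 = 34533/41261, a_2 = 5763717/3630968, a_3 = 40684761/19970324, a_4 = 997790319/439347128.
c0 = a_0 = 6/121. Peel one level at a time: if S = 1 + c*y/S' with S'(0) = 1, then c is the y-coefficient of S and S' = c*y/(S - 1).
S_1 = c0/f = 1 + (-11511/682)*y + (470454075/1860496)*y^2 + ...; c1 = -11511/682.
S_2 = c1*y/(S_1 - 1) = 1 + (52272675/3489112)*y + (14733832689/12667952704)*y^2 + ...; c2 = 52272675/3489112.
S_3 = c2*y/(S_2 - 1) = 1 + (-16916622717/217903485800)*y + (1573245912681/59971084810000)*y^2 + ...; c3 = -16916622717/217903485800.
S_4 = c3*y/(S_3 - 1) = 1 + (1308417/3872050)*y + ...; c4 = 1308417/3872050.

The regular C-fraction coefficients are [6/121, -11511/682, 52272675/3489112, -16916622717/217903485800, 1308417/3872050].


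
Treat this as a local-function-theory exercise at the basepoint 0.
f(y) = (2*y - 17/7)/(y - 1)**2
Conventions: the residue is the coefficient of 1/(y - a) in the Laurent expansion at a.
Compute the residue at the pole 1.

The residue is 2.

At the order-2 pole 1 set g(y) = (y - (1))^2*f(y) = 2*y - 17/7.
Order-2 pole: residue = g'(a); g'(1) = 2, so the residue is 2.


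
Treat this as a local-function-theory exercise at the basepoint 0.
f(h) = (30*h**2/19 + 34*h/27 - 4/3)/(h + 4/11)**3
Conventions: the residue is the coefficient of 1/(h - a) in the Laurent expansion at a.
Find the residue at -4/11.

At the order-3 pole -4/11 set g(h) = (h - (-4/11))^3*f(h) = 30*h**2/19 + 34*h/27 - 4/3.
Order-3 pole: residue = g''(a)/2; g''(-4/11) = 60/19, so the residue is 30/19.

The residue is 30/19.


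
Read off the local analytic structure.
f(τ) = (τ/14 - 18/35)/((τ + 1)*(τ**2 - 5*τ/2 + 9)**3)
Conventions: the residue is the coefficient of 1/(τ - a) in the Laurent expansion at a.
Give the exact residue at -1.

The residue is -164/546875.


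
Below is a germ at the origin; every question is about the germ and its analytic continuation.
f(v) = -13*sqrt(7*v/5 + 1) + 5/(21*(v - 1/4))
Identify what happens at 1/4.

The denominator factor v - 1/4 vanishes at 1/4 and appears to the power 1; the numerator there equals 5/21, nonzero, and no other factor vanishes.
The branch terms are analytic at this point.
Hence a pole whose order is the multiplicity, 1.

The point is a pole of order 1.


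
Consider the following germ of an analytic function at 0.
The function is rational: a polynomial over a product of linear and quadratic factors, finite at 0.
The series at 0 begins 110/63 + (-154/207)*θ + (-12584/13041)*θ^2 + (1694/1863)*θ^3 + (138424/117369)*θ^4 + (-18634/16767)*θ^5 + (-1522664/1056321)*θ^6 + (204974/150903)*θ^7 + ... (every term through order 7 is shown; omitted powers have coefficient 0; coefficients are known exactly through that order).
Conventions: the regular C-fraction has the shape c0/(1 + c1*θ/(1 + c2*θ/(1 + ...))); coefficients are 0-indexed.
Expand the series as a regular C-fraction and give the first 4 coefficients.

The regular C-fraction coefficients are [110/63, 49/115, -87389/50715, 64961545/38538549].

Taylor coefficients (read off): a_0 = 110/63, a_1 = -154/207, a_2 = -12584/13041, a_3 = 1694/1863.
c0 = a_0 = 110/63. Peel one level at a time: if S = 1 + c*θ/S' with S'(0) = 1, then c is the θ-coefficient of S and S' = c*θ/(S - 1).
S_1 = c0/f = 1 + (49/115)*θ + (87389/119025)*θ^2 + ...; c1 = 49/115.
S_2 = c1*θ/(S_1 - 1) = 1 + (-87389/50715)*θ + (564883/194481)*θ^2 + ...; c2 = -87389/50715.
S_3 = c2*θ/(S_2 - 1) = 1 + (64961545/38538549)*θ + ...; c3 = 64961545/38538549.


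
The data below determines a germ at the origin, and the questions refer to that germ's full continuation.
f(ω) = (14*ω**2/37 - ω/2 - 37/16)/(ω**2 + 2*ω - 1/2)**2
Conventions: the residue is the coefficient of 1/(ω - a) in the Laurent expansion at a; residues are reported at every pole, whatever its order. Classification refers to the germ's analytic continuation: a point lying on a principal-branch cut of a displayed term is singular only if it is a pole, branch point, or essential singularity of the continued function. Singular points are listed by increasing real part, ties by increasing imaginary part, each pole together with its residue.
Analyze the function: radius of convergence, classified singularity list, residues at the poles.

Denominator factor (ω**2 + 2*ω - 1/2)^2: discriminant 6, real irrational roots -1 + (1/2)*sqrt(6) and -1 - (1/2)*sqrt(6); poles of order 2, moduli -1 + (1/2)*sqrt(6) and 1 + (1/2)*sqrt(6).
The radius of convergence is the smallest modulus among the singular points: -1 + (1/2)*sqrt(6).
The factor ω**2 + 2*ω - 1/2 splits as (ω - a)(ω - a') with a = -1 - (1/2)*sqrt(6), a' = -1 + (1/2)*sqrt(6). At the order-2 pole a set g(ω) = (ω - a)^2*f(ω) = [14*ω**2/37 - ω/2 - 37/16] / (ω - a')^2.
Order-2 pole: residue = g'(a); g'(-1 - (1/2)*sqrt(6)) = -(395/3552)*sqrt(6), so the residue is -(395/3552)*sqrt(6).
The factor ω**2 + 2*ω - 1/2 splits as (ω - a)(ω - a') with a = -1 + (1/2)*sqrt(6), a' = -1 - (1/2)*sqrt(6). At the order-2 pole a set g(ω) = (ω - a)^2*f(ω) = [14*ω**2/37 - ω/2 - 37/16] / (ω - a')^2.
Order-2 pole: residue = g'(a); g'(-1 + (1/2)*sqrt(6)) = (395/3552)*sqrt(6), so the residue is (395/3552)*sqrt(6).
List the singular points by increasing real part (a conjugate pair: the negative imaginary part first).

Radius of convergence at 0: -1 + (1/2)*sqrt(6).
At -1 - (1/2)*sqrt(6): a pole of order 2; residue -(395/3552)*sqrt(6).
At -1 + (1/2)*sqrt(6): a pole of order 2; residue (395/3552)*sqrt(6).


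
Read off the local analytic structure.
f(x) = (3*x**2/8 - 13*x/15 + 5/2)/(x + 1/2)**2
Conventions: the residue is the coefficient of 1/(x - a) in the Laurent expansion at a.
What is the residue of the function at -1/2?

At the order-2 pole -1/2 set g(x) = (x - (-1/2))^2*f(x) = 3*x**2/8 - 13*x/15 + 5/2.
Order-2 pole: residue = g'(a); g'(-1/2) = -149/120, so the residue is -149/120.

The residue is -149/120.


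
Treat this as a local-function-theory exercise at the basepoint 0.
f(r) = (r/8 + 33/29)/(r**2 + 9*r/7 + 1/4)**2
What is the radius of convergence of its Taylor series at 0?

The radius of convergence is 9/14 - (2/7)*sqrt(2).

Denominator factor (r**2 + 9*r/7 + 1/4)^2: discriminant 32/49, real irrational roots -9/14 + (2/7)*sqrt(2) and -9/14 - (2/7)*sqrt(2); poles of order 2, moduli 9/14 - (2/7)*sqrt(2) and 9/14 + (2/7)*sqrt(2).
The radius of convergence is the smallest modulus among the singular points: 9/14 - (2/7)*sqrt(2).


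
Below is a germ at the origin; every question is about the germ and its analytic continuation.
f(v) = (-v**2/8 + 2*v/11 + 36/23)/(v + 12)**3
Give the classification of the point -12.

The denominator factor v + 12 vanishes at -12 and appears to the power 3; the numerator there equals -4710/253, nonzero, and no other factor vanishes.
Hence a pole whose order is the multiplicity, 3.

The point is a pole of order 3.


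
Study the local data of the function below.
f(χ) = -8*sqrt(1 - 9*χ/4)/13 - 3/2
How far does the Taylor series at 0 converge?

Branch term (-8/13)*sqrt(1 - χ/(4/9)): its argument vanishes at χ = 4/9, a square-root branch point, modulus 4/9.
The radius of convergence is the smallest modulus among the singular points: 4/9.

The radius of convergence is 4/9.


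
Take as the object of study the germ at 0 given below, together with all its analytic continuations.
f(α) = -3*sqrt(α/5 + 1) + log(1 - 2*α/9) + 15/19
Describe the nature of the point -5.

The term (-3)*sqrt(1 - α/(-5)) has argument 1 - -5/(-5) = 0 at -5: a square-root (algebraic, two-sheeted) branch point; the remaining terms are analytic or single-valued there.

The point is an algebraic (square-root) branch point.


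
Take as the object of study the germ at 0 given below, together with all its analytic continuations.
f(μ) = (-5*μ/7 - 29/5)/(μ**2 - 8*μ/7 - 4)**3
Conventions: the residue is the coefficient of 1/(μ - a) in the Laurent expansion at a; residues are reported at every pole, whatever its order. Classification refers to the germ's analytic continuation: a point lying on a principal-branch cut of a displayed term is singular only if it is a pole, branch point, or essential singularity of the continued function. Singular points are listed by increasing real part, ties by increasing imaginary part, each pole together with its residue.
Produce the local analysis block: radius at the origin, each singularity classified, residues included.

Denominator factor (μ**2 - 8*μ/7 - 4)^3: discriminant 848/49, real irrational roots 4/7 + (2/7)*sqrt(53) and 4/7 - (2/7)*sqrt(53); poles of order 3, moduli 4/7 + (2/7)*sqrt(53) and -4/7 + (2/7)*sqrt(53).
The radius of convergence is the smallest modulus among the singular points: -4/7 + (2/7)*sqrt(53).
The factor μ**2 - 8*μ/7 - 4 splits as (μ - a)(μ - a') with a = 4/7 - (2/7)*sqrt(53), a' = 4/7 + (2/7)*sqrt(53). At the order-3 pole a set g(μ) = (μ - a)^3*f(μ) = [-5*μ/7 - 29/5] / (μ - a')^3.
Order-3 pole: residue = g''(a)/2; g''(4/7 - (2/7)*sqrt(53)) = (1565109/190562560)*sqrt(53), so the residue is (1565109/381125120)*sqrt(53).
The factor μ**2 - 8*μ/7 - 4 splits as (μ - a)(μ - a') with a = 4/7 + (2/7)*sqrt(53), a' = 4/7 - (2/7)*sqrt(53). At the order-3 pole a set g(μ) = (μ - a)^3*f(μ) = [-5*μ/7 - 29/5] / (μ - a')^3.
Order-3 pole: residue = g''(a)/2; g''(4/7 + (2/7)*sqrt(53)) = -(1565109/190562560)*sqrt(53), so the residue is -(1565109/381125120)*sqrt(53).
List the singular points by increasing real part (a conjugate pair: the negative imaginary part first).

Radius of convergence at 0: -4/7 + (2/7)*sqrt(53).
At 4/7 - (2/7)*sqrt(53): a pole of order 3; residue (1565109/381125120)*sqrt(53).
At 4/7 + (2/7)*sqrt(53): a pole of order 3; residue -(1565109/381125120)*sqrt(53).


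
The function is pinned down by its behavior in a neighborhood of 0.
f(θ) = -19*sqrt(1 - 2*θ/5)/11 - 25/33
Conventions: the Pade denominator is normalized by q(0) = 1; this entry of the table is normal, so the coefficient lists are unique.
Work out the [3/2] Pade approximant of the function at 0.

Taylor coefficients needed (expand at 0): a_0 = -82/33, a_1 = 19/55, a_2 = 19/550, a_3 = 19/2750, a_4 = 19/11000, a_5 = 133/275000.
Write the denominator as Q(θ) = 1 + q1*θ + q2*θ^2. Requiring Q*f - P = O(θ^6) with deg P <= 3 kills the coefficients of θ^4..θ^5 in Q*f:
  θ^4: a_4 + q1*a_3 + q2*a_2 = 0, i.e. 19/11000 + (19/2750)*q1 + (19/550)*q2 = 0.
  θ^5: a_5 + q1*a_4 + q2*a_3 = 0, i.e. 133/275000 + (19/11000)*q1 + (19/2750)*q2 = 0.
Solving this linear system: q1 = -2/5, q2 = 3/100.
The numerator is Q*f truncated at degree 3: P0 = a_0 = -82/33; P1 = a_1 + q1*a_0 = 221/165; P2 = a_2 + q1*a_1 + q2*a_0 = -49/275; P3 = a_3 + q1*a_2 + q2*a_1 = 19/5500.

The Pade approximant has numerator coefficients [-82/33, 221/165, -49/275, 19/5500]; denominator coefficients [1, -2/5, 3/100].


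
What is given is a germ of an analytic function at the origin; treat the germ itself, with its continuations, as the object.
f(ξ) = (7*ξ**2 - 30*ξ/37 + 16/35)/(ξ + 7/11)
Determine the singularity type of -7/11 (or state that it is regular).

The denominator factor ξ + 7/11 vanishes at -7/11 and appears to the power 1; the numerator there equals 596667/156695, nonzero, and no other factor vanishes.
Hence a pole whose order is the multiplicity, 1.

The point is a pole of order 1.


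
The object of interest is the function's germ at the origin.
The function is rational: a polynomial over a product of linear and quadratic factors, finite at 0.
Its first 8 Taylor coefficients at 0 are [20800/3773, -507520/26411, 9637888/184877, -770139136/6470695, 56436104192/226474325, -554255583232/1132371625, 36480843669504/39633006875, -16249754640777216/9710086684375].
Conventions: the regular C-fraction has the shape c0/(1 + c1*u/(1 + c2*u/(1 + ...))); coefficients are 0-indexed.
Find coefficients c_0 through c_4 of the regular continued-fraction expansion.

Taylor coefficients (read off): a_0 = 20800/3773, a_1 = -507520/26411, a_2 = 9637888/184877, a_3 = -770139136/6470695, a_4 = 56436104192/226474325.
c0 = a_0 = 20800/3773. Peel one level at a time: if S = 1 + c*u/S' with S'(0) = 1, then c is the u-coefficient of S and S' = c*u/(S - 1).
S_1 = c0/f = 1 + (122/35)*u + (132/49)*u^2 + ...; c1 = 122/35.
S_2 = c1*u/(S_1 - 1) = 1 + (-330/427)*u + (212600/182329)*u^2 + ...; c2 = -330/427.
S_3 = c2*u/(S_2 - 1) = 1 + (21260/14091)*u + (75100/53361)*u^2 + ...; c3 = 21260/14091.
S_4 = c3*u/(S_3 - 1) = 1 + (-229055/245553)*u + ...; c4 = -229055/245553.

The regular C-fraction coefficients are [20800/3773, 122/35, -330/427, 21260/14091, -229055/245553].


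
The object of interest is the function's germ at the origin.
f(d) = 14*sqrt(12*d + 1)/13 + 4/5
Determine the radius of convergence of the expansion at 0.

The radius of convergence is 1/12.

Branch term (14/13)*sqrt(1 - d/(-1/12)): its argument vanishes at d = -1/12, a square-root branch point, modulus 1/12.
The radius of convergence is the smallest modulus among the singular points: 1/12.


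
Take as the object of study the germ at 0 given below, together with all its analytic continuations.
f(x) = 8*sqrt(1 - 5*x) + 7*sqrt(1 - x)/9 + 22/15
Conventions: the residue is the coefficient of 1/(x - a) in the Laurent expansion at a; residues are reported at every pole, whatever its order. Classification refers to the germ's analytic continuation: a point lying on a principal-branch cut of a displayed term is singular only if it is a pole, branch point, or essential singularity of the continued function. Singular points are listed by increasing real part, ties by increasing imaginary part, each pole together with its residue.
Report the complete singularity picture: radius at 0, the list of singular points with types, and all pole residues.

Radius of convergence at 0: 1/5.
At 1/5: an algebraic (square-root) branch point.
At 1: an algebraic (square-root) branch point.

Branch term (8)*sqrt(1 - x/(1/5)): its argument vanishes at x = 1/5, a square-root branch point, modulus 1/5.
Branch term (7/9)*sqrt(1 - x/(1)): its argument vanishes at x = 1, a square-root branch point, modulus 1.
The radius of convergence is the smallest modulus among the singular points: 1/5.
List the singular points by increasing real part (a conjugate pair: the negative imaginary part first).


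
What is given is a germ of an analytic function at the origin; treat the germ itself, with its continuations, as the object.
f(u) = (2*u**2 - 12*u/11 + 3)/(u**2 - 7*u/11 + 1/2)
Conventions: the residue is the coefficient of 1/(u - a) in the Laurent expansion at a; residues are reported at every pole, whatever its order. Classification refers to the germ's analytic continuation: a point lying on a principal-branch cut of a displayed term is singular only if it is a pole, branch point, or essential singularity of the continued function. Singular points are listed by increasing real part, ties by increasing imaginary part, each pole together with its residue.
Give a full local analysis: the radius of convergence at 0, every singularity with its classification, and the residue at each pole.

Radius of convergence at 0: (1/2)*sqrt(2).
At (7/22) - ((1/22)*sqrt(193))*i: a pole of order 1; residue (1/11) + ((249/2123)*sqrt(193))*i.
At (7/22) + ((1/22)*sqrt(193))*i: a pole of order 1; residue (1/11) - ((249/2123)*sqrt(193))*i.

Denominator factor (u**2 - 7*u/11 + 1/2): discriminant -193/121, complex-conjugate roots (7/22) + ((1/22)*sqrt(193))*i and (7/22) - ((1/22)*sqrt(193))*i; poles of order 1, moduli (1/2)*sqrt(2) and (1/2)*sqrt(2).
The radius of convergence is the smallest modulus among the singular points: (1/2)*sqrt(2).
The factor u**2 - 7*u/11 + 1/2 splits as (u - a)(u - a') with a = (7/22) - ((1/22)*sqrt(193))*i, a' = (7/22) + ((1/22)*sqrt(193))*i. At the order-1 pole a set g(u) = (u - a)*f(u) = [2*u**2 - 12*u/11 + 3] / (u - a').
Simple pole: residue = g(a) at a = (7/22) - ((1/22)*sqrt(193))*i, which is (1/11) + ((249/2123)*sqrt(193))*i.
The factor u**2 - 7*u/11 + 1/2 splits as (u - a)(u - a') with a = (7/22) + ((1/22)*sqrt(193))*i, a' = (7/22) - ((1/22)*sqrt(193))*i. At the order-1 pole a set g(u) = (u - a)*f(u) = [2*u**2 - 12*u/11 + 3] / (u - a').
Simple pole: residue = g(a) at a = (7/22) + ((1/22)*sqrt(193))*i, which is (1/11) - ((249/2123)*sqrt(193))*i.
List the singular points by increasing real part (a conjugate pair: the negative imaginary part first).


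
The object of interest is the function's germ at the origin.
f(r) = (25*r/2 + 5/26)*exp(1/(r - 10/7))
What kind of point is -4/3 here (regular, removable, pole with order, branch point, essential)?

There is no denominator, hence no pole anywhere.
The essential point of exp(1/(r - (10/7))) is 10/7, not -4/3.
So the germ continues analytically to -4/3.

The point is a regular point.


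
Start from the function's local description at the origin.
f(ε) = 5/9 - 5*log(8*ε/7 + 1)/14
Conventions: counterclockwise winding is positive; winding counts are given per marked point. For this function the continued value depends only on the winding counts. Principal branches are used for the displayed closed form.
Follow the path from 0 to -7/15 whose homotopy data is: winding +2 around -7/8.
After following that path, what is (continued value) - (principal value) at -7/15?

Continued minus principal equals -(10/7)*pi*i.

The rational part is single-valued and drops out of the difference; each branch term changes only by its own monodromy.
(-5/14)*log(1 - ε/(-7/8)): each positive loop around -7/8 adds 2*pi*i to the log, so winding +2 contributes (-5/14)*(2)*2*pi*i = -(10/7)*pi*i.
Summing the contributions at ε = -7/15 gives -(10/7)*pi*i.


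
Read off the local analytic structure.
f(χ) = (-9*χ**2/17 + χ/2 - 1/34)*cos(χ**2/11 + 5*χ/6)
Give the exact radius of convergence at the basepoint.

The factor cos(χ**2/11 + 5*χ/6) is entire and contributes no finite singular point.
The polynomial part has no poles.
No finite singular points: the Taylor series at 0 converges everywhere.

The radius of convergence is infinite.


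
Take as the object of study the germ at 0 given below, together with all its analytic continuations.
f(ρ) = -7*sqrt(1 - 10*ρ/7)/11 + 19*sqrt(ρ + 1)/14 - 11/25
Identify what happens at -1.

The term (19/14)*sqrt(1 - ρ/(-1)) has argument 1 - -1/(-1) = 0 at -1: a square-root (algebraic, two-sheeted) branch point; the remaining terms are analytic or single-valued there.

The point is an algebraic (square-root) branch point.


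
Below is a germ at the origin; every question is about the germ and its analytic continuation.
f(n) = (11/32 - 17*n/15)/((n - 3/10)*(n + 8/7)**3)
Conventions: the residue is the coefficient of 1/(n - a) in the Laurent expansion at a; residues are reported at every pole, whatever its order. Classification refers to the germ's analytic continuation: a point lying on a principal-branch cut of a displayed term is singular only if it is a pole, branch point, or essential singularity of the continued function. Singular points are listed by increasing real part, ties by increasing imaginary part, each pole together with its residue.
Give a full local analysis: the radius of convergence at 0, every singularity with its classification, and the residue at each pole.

Denominator factor (n + 8/7)^3: pole of order 3 at -8/7, modulus 8/7.
Denominator factor (n - 3/10): pole of order 1 at 3/10, modulus 3/10.
The radius of convergence is the smallest modulus among the singular points: 3/10.
At the order-3 pole -8/7 set g(n) = (n - (-8/7))^3*f(n) = (11/32 - 17*n/15)/(n - 3/10).
Order-3 pole: residue = g''(a)/2; g''(-8/7) = -5145/2060602, so the residue is -5145/4121204.
At the order-1 pole 3/10 set g(n) = (n - (3/10))*f(n) = (11/32 - 17*n/15)/(n + 8/7)**3.
Simple pole: residue = g(a) at a = 3/10, which is 5145/4121204.
List the singular points by increasing real part (a conjugate pair: the negative imaginary part first).

Radius of convergence at 0: 3/10.
At -8/7: a pole of order 3; residue -5145/4121204.
At 3/10: a pole of order 1; residue 5145/4121204.


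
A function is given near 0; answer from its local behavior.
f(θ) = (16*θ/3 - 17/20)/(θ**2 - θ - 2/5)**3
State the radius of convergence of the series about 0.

Denominator factor (θ**2 - θ - 2/5)^3: discriminant 13/5, real irrational roots 1/2 + (1/10)*sqrt(65) and 1/2 - (1/10)*sqrt(65); poles of order 3, moduli 1/2 + (1/10)*sqrt(65) and -1/2 + (1/10)*sqrt(65).
The radius of convergence is the smallest modulus among the singular points: -1/2 + (1/10)*sqrt(65).

The radius of convergence is -1/2 + (1/10)*sqrt(65).


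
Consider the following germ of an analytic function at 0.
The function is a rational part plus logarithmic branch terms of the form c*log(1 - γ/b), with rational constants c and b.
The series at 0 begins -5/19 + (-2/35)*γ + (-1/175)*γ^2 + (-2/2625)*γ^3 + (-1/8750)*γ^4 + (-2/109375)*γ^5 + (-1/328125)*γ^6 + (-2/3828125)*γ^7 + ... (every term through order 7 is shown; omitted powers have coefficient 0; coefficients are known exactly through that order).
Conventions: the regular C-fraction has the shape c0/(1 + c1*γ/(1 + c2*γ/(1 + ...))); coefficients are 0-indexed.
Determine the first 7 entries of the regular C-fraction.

Taylor coefficients (read off): a_0 = -5/19, a_1 = -2/35, a_2 = -1/175, a_3 = -2/2625, a_4 = -1/8750, a_5 = -2/109375, a_6 = -1/328125.
c0 = a_0 = -5/19. Peel one level at a time: if S = 1 + c*γ/S' with S'(0) = 1, then c is the γ-coefficient of S and S' = c*γ/(S - 1).
S_1 = c0/f = 1 + (-38/175)*γ + (779/30625)*γ^2 + ...; c1 = -38/175.
S_2 = c1*γ/(S_1 - 1) = 1 + (41/350)*γ + (-1/300)*γ^2 + ...; c2 = 41/350.
S_3 = c2*γ/(S_2 - 1) = 1 + (7/246)*γ + (553/151290)*γ^2 + ...; c3 = 7/246.
S_4 = c3*γ/(S_3 - 1) = 1 + (-79/615)*γ + (-1/375)*γ^2 + ...; c4 = -79/615.
S_5 = c4*γ/(S_4 - 1) = 1 + (-41/1975)*γ + (-12833/7801250)*γ^2 + ...; c5 = -41/1975.
S_6 = c5*γ/(S_5 - 1) = 1 + (-313/3950)*γ + ...; c6 = -313/3950.

The regular C-fraction coefficients are [-5/19, -38/175, 41/350, 7/246, -79/615, -41/1975, -313/3950].


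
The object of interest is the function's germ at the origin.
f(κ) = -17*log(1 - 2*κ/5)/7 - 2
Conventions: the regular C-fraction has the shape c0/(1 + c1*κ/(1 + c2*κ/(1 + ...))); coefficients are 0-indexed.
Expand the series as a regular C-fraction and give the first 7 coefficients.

Taylor coefficients (expand at 0): a_0 = -2, a_1 = 34/35, a_2 = 34/175, a_3 = 136/2625, a_4 = 68/4375, a_5 = 544/109375, a_6 = 544/328125.
c0 = a_0 = -2. Peel one level at a time: if S = 1 + c*κ/S' with S'(0) = 1, then c is the κ-coefficient of S and S' = c*κ/(S - 1).
S_1 = c0/f = 1 + (17/35)*κ + (408/1225)*κ^2 + ...; c1 = 17/35.
S_2 = c1*κ/(S_1 - 1) = 1 + (-24/35)*κ + (-1/75)*κ^2 + ...; c2 = -24/35.
S_3 = c2*κ/(S_2 - 1) = 1 + (-7/360)*κ + (-91/25920)*κ^2 + ...; c3 = -7/360.
S_4 = c3*κ/(S_3 - 1) = 1 + (-13/72)*κ + (-4/375)*κ^2 + ...; c4 = -13/72.
S_5 = c4*κ/(S_4 - 1) = 1 + (-96/1625)*κ + (-21984/2640625)*κ^2 + ...; c5 = -96/1625.
S_6 = c5*κ/(S_5 - 1) = 1 + (-229/1625)*κ + ...; c6 = -229/1625.

The regular C-fraction coefficients are [-2, 17/35, -24/35, -7/360, -13/72, -96/1625, -229/1625].


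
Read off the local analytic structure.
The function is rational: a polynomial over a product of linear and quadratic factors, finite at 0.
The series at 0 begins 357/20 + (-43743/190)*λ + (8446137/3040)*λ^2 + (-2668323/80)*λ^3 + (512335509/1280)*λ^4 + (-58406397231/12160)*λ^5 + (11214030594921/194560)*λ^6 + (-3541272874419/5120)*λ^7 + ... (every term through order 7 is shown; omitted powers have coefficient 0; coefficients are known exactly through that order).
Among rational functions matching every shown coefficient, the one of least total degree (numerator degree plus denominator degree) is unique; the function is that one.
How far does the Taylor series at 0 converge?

No rational of total degree below 4 reproduces all 8 coefficients; solving the [1/3] Pade equations on them gives f(λ) = (29*λ/19 - 17/10)/((λ + 1/12)*(λ**2 - 8/7)), whose expansion matches every shown term.
Denominator factor (λ + 1/12): pole of order 1 at -1/12, modulus 1/12.
Denominator factor (λ**2 - 8/7): discriminant 32/7, real irrational roots (2/7)*sqrt(14) and -(2/7)*sqrt(14); poles of order 1, moduli (2/7)*sqrt(14) and (2/7)*sqrt(14).
The radius of convergence is the smallest modulus among the singular points: 1/12.

The radius of convergence is 1/12.


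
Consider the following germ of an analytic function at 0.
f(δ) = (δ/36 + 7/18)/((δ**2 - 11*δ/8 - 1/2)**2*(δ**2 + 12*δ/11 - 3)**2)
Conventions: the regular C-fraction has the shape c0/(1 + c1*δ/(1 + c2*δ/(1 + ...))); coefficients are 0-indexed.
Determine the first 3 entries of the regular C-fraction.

The regular C-fraction coefficients are [14/81, 362/77, 372173/1337952].

Taylor coefficients (expand at 0): a_0 = 14/81, a_1 = -724/891, a_2 = 951755/235224.
c0 = a_0 = 14/81. Peel one level at a time: if S = 1 + c*δ/S' with S'(0) = 1, then c is the δ-coefficient of S and S' = c*δ/(S - 1).
S_1 = c0/f = 1 + (362/77)*δ + (-372173/284592)*δ^2 + ...; c1 = 362/77.
S_2 = c1*δ/(S_1 - 1) = 1 + (372173/1337952)*δ + ...; c2 = 372173/1337952.


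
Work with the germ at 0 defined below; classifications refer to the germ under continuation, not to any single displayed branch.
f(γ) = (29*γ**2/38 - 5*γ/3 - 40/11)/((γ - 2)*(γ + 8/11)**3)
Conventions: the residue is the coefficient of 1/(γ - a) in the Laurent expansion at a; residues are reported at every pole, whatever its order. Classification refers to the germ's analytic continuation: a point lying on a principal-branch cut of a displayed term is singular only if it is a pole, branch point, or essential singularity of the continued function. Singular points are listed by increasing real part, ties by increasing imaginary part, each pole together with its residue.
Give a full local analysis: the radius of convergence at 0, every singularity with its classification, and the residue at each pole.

Denominator factor (γ + 8/11)^3: pole of order 3 at -8/11, modulus 8/11.
Denominator factor (γ - 2): pole of order 1 at 2, modulus 2.
The radius of convergence is the smallest modulus among the singular points: 8/11.
At the order-3 pole -8/11 set g(γ) = (γ - (-8/11))^3*f(γ) = (29*γ**2/38 - 5*γ/3 - 40/11)/(γ - 2).
Order-3 pole: residue = g''(a)/2; g''(-8/11) = 74294/192375, so the residue is 37147/192375.
At the order-1 pole 2 set g(γ) = (γ - (2))*f(γ) = (29*γ**2/38 - 5*γ/3 - 40/11)/(γ + 8/11)**3.
Simple pole: residue = g(a) at a = 2, which is -37147/192375.
List the singular points by increasing real part (a conjugate pair: the negative imaginary part first).

Radius of convergence at 0: 8/11.
At -8/11: a pole of order 3; residue 37147/192375.
At 2: a pole of order 1; residue -37147/192375.


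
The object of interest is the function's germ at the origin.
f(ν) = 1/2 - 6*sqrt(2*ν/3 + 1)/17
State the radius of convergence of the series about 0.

The radius of convergence is 3/2.

Branch term (-6/17)*sqrt(1 - ν/(-3/2)): its argument vanishes at ν = -3/2, a square-root branch point, modulus 3/2.
The radius of convergence is the smallest modulus among the singular points: 3/2.


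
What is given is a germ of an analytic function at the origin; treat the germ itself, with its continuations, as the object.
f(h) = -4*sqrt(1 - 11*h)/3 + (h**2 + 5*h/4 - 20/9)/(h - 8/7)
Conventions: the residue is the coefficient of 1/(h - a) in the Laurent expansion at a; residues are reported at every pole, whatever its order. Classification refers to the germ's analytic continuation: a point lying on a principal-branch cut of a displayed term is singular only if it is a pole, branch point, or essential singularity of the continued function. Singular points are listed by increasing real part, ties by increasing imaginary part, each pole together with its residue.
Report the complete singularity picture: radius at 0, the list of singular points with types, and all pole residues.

Denominator factor (h - 8/7): pole of order 1 at 8/7, modulus 8/7.
Branch term (-4/3)*sqrt(1 - h/(1/11)): its argument vanishes at h = 1/11, a square-root branch point, modulus 1/11.
The radius of convergence is the smallest modulus among the singular points: 1/11.
The branch term is analytic at 8/7 and contributes nothing to the residue; only the rational part matters.
At the order-1 pole 8/7 set g(h) = (h - (8/7))*(rational part) = h**2 + 5*h/4 - 20/9.
Simple pole: residue = g(a) at a = 8/7, which is 226/441.
List the singular points by increasing real part (a conjugate pair: the negative imaginary part first).

Radius of convergence at 0: 1/11.
At 1/11: an algebraic (square-root) branch point.
At 8/7: a pole of order 1; residue 226/441.


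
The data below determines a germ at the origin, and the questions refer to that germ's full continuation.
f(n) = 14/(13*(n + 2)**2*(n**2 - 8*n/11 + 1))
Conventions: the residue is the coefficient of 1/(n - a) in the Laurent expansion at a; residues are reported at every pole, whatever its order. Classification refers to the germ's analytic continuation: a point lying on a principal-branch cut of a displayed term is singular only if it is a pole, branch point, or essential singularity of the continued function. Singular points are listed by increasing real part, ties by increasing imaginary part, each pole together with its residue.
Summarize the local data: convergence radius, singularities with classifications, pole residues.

Radius of convergence at 0: 1.
At -2: a pole of order 2; residue 616/5041.
At (4/11) - ((1/11)*sqrt(105))*i: a pole of order 1; residue (-308/5041) + ((6281/982995)*sqrt(105))*i.
At (4/11) + ((1/11)*sqrt(105))*i: a pole of order 1; residue (-308/5041) - ((6281/982995)*sqrt(105))*i.

Denominator factor (n**2 - 8*n/11 + 1): discriminant -420/121, complex-conjugate roots (4/11) + ((1/11)*sqrt(105))*i and (4/11) - ((1/11)*sqrt(105))*i; poles of order 1, moduli 1 and 1.
Denominator factor (n + 2)^2: pole of order 2 at -2, modulus 2.
The radius of convergence is the smallest modulus among the singular points: 1.
At the order-2 pole -2 set g(n) = (n - (-2))^2*f(n) = 14/(13*(n**2 - 8*n/11 + 1)).
Order-2 pole: residue = g'(a); g'(-2) = 616/5041, so the residue is 616/5041.
The factor n**2 - 8*n/11 + 1 splits as (n - a)(n - a') with a = (4/11) - ((1/11)*sqrt(105))*i, a' = (4/11) + ((1/11)*sqrt(105))*i. At the order-1 pole a set g(n) = (n - a)*f(n) = [14/(13*(n + 2)**2)] / (n - a').
Simple pole: residue = g(a) at a = (4/11) - ((1/11)*sqrt(105))*i, which is (-308/5041) + ((6281/982995)*sqrt(105))*i.
The factor n**2 - 8*n/11 + 1 splits as (n - a)(n - a') with a = (4/11) + ((1/11)*sqrt(105))*i, a' = (4/11) - ((1/11)*sqrt(105))*i. At the order-1 pole a set g(n) = (n - a)*f(n) = [14/(13*(n + 2)**2)] / (n - a').
Simple pole: residue = g(a) at a = (4/11) + ((1/11)*sqrt(105))*i, which is (-308/5041) - ((6281/982995)*sqrt(105))*i.
List the singular points by increasing real part (a conjugate pair: the negative imaginary part first).
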